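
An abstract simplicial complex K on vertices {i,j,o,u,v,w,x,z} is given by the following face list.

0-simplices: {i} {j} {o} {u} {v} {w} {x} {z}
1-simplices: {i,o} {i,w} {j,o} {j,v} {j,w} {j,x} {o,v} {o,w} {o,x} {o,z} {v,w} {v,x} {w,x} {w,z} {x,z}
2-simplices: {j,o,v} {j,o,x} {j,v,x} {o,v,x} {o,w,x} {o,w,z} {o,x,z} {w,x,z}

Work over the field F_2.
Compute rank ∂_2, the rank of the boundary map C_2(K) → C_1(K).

rank∂_2=6

n_0=8 n_1=15 n_2=8  [Z2]
∂1: piv[io,iw,jo,jv,jx,oz] rk=6  ker:jw,ov,ow,ox,vw,vx,wx,wz,xz
∂2: piv[jov,jox,jvx,owx,owz,oxz] rk=6  ker:ovx,wxz
rk∂_2=6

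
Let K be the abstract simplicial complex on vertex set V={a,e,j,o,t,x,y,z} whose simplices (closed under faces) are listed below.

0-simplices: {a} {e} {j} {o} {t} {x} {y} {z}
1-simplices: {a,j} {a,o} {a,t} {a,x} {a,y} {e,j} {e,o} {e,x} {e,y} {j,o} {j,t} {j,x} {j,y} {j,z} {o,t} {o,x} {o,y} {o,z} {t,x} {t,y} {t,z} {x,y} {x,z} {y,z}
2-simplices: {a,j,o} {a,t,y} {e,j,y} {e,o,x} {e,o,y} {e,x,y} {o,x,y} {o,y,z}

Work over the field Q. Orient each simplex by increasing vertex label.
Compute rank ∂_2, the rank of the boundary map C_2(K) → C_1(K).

rank∂_2=7

n_0=8 n_1=24 n_2=8  [Q]
∂1: piv[aj,ao,at,ax,ay,ej,jz] rk=7  ker:eo,ex,ey,jo,jt,jx,jy,ot,ox,oy,oz,tx,ty,tz,xy,xz,yz
∂2: piv[ajo,aty,ejy,eox,eoy,exy,oyz] rk=7  ker:oxy
rk∂_2=7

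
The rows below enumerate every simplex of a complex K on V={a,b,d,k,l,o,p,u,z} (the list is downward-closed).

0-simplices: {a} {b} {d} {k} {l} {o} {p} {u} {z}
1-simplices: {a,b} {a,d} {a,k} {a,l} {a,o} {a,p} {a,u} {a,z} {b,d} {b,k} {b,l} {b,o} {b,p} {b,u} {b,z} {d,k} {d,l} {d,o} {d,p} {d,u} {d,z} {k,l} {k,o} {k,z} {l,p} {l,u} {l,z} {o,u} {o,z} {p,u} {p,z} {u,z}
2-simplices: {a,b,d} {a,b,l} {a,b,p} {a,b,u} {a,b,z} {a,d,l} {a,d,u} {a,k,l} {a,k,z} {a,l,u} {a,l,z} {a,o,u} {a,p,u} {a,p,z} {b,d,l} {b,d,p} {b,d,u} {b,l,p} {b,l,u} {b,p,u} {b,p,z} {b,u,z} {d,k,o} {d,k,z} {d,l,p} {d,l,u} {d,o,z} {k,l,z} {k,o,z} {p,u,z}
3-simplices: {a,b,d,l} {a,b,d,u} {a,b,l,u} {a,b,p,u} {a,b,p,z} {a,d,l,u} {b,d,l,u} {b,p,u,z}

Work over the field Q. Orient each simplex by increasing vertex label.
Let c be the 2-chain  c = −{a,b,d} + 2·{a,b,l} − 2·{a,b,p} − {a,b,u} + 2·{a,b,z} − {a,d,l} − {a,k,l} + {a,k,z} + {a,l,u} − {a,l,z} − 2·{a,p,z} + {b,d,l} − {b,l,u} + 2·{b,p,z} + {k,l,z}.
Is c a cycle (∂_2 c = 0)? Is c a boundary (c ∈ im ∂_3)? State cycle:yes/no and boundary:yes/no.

n_0=9 n_1=32 n_2=30 n_3=8  [Q]
∂1: piv[ab,ad,ak,al,ao,ap,au,az] rk=8  ker:bd,bk,bl,bo,bp,bu,bz,dk,dl,do,dp,du,dz,kl,ko,kz,lp,lu,lz,ou,oz,pu,pz,uz
∂2: piv[abd,abl,abp,abu,abz,adl,adu,akl,akz,alu,alz,aou,apu,apz,bdp,blp,buz,dko,dkz,doz] rk=20  ker:bdl,bdu,blu,bpu,bpz,dlp,dlu,klz,koz,puz
∂3: piv[abdl,abdu,ablu,abpu,abpz,adlu,bpuz] rk=7  ker:bdlu
∂2c = 0
c vs im∂3: residual ≠ 0 ⇒ not boundary

cycle:yes boundary:no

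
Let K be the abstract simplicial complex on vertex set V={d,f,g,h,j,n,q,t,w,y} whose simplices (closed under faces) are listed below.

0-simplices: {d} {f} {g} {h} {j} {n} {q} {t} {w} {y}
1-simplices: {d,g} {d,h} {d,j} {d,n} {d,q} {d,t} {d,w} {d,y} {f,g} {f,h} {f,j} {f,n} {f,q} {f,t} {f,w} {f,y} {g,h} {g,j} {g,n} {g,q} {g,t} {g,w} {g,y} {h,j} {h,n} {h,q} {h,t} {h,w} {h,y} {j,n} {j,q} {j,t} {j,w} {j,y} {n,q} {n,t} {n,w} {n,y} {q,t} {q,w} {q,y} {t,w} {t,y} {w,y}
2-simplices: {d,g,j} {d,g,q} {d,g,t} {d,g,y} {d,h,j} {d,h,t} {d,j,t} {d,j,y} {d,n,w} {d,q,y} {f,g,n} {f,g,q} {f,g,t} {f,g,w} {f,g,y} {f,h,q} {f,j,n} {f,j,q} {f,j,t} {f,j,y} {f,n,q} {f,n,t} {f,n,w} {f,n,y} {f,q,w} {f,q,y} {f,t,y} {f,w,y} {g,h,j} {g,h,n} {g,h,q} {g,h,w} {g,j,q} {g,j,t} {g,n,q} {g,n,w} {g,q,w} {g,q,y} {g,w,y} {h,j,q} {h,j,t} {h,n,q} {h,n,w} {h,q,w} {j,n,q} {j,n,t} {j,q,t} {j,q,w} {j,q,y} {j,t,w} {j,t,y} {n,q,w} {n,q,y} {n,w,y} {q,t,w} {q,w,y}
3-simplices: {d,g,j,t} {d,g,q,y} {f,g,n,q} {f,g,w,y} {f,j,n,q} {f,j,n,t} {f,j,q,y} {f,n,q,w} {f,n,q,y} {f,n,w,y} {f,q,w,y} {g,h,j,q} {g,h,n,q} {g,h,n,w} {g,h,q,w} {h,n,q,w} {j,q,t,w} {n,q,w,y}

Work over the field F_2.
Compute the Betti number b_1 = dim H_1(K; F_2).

n_0=10 n_1=44 n_2=56 n_3=18  [Z2]
∂1: piv[dg,dh,dj,dn,dq,dt,dw,dy,fg] rk=9  ker:fh,fj,fn,fq,ft,fw,fy,gh,gj,gn,gq,gt,gw,gy,hj,hn,hq,ht,hw,hy,jn,jq,jt,jw,jy,nq,nt,nw,ny,qt,qw,qy,tw,ty,wy
∂2: piv[dgj,dgq,dgt,dgy,dhj,dht,djt,djy,dnw,dqy,fgn,fgq,fgt,fgw,fgy,fhq,fjn,fjq,fjt,fnq,fnt,fnw,fny,fqw,fty,fwy,ghj,ghn,ghq,ghw,jqt,jqw,jtw] rk=33  ker:fjy,fqy,gjq,gjt,gnq,gnw,gqw,gqy,gwy,hjq,hjt,hnq,hnw,hqw,jnq,jnt,jqy,jty,nqw,nqy,nwy,qtw,qwy
∂3: piv[dgjt,dgqy,fgnq,fgwy,fjnq,fjnt,fjqy,fnqw,fnqy,fnwy,fqwy,ghjq,ghnq,ghnw,ghqw,hnqw,jqtw] rk=17  ker:nqwy
b_1=(44−9)−33=2

b_1=2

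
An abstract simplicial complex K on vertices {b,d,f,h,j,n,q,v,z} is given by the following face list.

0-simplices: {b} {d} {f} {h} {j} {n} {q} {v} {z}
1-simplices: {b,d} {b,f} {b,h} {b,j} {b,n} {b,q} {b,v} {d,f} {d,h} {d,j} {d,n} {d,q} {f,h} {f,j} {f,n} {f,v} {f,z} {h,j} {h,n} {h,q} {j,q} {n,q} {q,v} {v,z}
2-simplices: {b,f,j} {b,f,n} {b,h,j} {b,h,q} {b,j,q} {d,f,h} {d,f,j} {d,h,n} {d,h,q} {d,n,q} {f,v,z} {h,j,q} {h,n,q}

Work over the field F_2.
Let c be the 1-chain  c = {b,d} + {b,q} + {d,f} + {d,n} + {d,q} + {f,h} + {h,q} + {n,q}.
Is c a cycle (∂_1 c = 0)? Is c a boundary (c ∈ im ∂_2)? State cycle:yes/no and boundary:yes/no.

n_0=9 n_1=24 n_2=13  [Z2]
∂1: piv[bd,bf,bh,bj,bn,bq,bv,fz] rk=8  ker:df,dh,dj,dn,dq,fh,fj,fn,fv,hj,hn,hq,jq,nq,qv,vz
∂2: piv[bfj,bfn,bhj,bhq,bjq,dfh,dfj,dhn,dhq,dnq,fvz] rk=11  ker:hjq,hnq
∂1c = 0
c vs im∂2: residual ≠ 0 ⇒ not boundary

cycle:yes boundary:no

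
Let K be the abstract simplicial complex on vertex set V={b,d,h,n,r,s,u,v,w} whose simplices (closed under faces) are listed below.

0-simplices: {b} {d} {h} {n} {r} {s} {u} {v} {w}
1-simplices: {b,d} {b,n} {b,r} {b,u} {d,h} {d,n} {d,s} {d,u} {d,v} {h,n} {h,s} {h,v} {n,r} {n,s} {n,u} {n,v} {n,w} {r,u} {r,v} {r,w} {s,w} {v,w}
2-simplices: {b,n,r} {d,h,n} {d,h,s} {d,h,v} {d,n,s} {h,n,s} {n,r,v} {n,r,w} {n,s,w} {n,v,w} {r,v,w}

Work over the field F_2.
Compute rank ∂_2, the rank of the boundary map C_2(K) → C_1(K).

rank∂_2=9

n_0=9 n_1=22 n_2=11  [Z2]
∂1: piv[bd,bn,br,bu,dh,ds,dv,nw] rk=8  ker:dn,du,hn,hs,hv,nr,ns,nu,nv,ru,rv,rw,sw,vw
∂2: piv[bnr,dhn,dhs,dhv,dns,nrv,nrw,nsw,nvw] rk=9  ker:hns,rvw
rk∂_2=9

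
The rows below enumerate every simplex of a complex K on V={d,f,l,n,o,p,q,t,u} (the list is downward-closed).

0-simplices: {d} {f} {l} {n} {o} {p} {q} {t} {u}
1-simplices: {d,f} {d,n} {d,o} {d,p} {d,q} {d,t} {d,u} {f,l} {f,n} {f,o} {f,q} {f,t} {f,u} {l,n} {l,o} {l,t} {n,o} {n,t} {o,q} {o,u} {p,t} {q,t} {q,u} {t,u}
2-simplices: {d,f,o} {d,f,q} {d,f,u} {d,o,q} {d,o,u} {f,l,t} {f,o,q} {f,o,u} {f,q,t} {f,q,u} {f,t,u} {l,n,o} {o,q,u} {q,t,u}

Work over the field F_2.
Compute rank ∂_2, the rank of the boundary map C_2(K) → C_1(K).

rank∂_2=10

n_0=9 n_1=24 n_2=14  [Z2]
∂1: piv[df,dn,do,dp,dq,dt,du,fl] rk=8  ker:fn,fo,fq,ft,fu,ln,lo,lt,no,nt,oq,ou,pt,qt,qu,tu
∂2: piv[dfo,dfq,dfu,doq,dou,flt,fqt,fqu,ftu,lno] rk=10  ker:foq,fou,oqu,qtu
rk∂_2=10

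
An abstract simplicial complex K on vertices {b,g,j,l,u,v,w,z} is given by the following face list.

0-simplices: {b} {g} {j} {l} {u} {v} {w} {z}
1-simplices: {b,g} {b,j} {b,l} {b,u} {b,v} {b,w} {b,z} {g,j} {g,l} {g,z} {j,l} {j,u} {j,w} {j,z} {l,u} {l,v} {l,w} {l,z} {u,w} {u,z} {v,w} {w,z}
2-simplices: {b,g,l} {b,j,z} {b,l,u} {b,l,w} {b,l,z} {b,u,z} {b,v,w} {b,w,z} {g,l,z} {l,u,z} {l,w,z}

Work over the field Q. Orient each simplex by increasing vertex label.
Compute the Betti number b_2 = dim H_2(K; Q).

n_0=8 n_1=22 n_2=11  [Q]
∂1: piv[bg,bj,bl,bu,bv,bw,bz] rk=7  ker:gj,gl,gz,jl,ju,jw,jz,lu,lv,lw,lz,uw,uz,vw,wz
∂2: piv[bgl,bjz,blu,blw,blz,buz,bvw,bwz,glz] rk=9  ker:luz,lwz
b_2=(11−9)−0=2

b_2=2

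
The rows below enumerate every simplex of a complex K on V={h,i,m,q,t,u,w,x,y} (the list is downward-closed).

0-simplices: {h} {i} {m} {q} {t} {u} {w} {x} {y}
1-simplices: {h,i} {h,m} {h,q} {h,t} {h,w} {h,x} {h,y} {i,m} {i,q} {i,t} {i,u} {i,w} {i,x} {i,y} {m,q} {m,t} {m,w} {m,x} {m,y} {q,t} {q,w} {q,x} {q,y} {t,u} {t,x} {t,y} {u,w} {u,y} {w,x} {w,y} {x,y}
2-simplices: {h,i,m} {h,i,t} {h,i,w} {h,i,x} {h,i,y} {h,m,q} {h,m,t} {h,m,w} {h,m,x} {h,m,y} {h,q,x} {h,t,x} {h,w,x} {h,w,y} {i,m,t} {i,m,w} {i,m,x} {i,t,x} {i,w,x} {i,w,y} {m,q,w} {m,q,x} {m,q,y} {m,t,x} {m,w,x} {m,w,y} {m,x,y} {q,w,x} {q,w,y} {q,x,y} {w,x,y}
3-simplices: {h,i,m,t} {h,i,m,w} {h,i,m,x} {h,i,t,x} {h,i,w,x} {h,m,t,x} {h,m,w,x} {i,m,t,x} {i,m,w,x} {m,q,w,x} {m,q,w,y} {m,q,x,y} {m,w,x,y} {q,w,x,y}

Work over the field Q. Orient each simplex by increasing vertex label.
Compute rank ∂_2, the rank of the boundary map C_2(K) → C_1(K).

rank∂_2=17

n_0=9 n_1=31 n_2=31 n_3=14  [Q]
∂1: piv[hi,hm,hq,ht,hw,hx,hy,iu] rk=8  ker:im,iq,it,iw,ix,iy,mq,mt,mw,mx,my,qt,qw,qx,qy,tu,tx,ty,uw,uy,wx,wy,xy
∂2: piv[him,hit,hiw,hix,hiy,hmq,hmt,hmw,hmx,hmy,hqx,htx,hwx,hwy,mqw,mqy,mxy] rk=17  ker:imt,imw,imx,itx,iwx,iwy,mqx,mtx,mwx,mwy,qwx,qwy,qxy,wxy
∂3: piv[himt,himw,himx,hitx,hiwx,hmtx,hmwx,mqwx,mqwy,mqxy,mwxy] rk=11  ker:imtx,imwx,qwxy
rk∂_2=17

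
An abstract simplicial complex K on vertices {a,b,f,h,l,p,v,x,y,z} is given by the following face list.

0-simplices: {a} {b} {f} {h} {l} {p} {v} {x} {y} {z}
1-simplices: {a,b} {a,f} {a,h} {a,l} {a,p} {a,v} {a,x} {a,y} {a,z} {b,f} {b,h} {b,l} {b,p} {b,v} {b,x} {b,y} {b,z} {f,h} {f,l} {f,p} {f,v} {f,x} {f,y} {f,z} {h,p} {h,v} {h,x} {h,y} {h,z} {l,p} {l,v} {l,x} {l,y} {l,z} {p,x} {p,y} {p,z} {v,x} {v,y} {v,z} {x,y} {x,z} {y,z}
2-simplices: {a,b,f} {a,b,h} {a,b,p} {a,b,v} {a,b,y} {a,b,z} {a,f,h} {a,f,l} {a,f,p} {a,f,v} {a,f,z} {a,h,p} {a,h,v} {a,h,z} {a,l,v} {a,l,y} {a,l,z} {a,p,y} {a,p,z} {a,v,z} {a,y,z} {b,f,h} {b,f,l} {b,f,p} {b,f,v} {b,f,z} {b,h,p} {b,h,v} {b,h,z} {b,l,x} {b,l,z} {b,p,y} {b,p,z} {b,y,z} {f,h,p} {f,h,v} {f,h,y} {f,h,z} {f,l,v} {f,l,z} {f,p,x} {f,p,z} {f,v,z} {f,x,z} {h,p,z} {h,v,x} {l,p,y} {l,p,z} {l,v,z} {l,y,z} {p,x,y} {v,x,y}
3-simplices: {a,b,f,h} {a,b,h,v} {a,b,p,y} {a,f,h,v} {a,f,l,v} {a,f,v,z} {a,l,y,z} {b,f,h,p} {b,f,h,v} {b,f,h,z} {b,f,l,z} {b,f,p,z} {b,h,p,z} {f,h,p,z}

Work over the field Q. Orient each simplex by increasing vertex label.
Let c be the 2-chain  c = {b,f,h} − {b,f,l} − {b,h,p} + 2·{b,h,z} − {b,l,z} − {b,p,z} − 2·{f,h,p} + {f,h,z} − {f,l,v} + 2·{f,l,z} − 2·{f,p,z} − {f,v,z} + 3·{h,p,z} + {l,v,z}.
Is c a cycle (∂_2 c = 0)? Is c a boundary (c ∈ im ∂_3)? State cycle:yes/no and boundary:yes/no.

n_0=10 n_1=43 n_2=52 n_3=14  [Q]
∂1: piv[ab,af,ah,al,ap,av,ax,ay,az] rk=9  ker:bf,bh,bl,bp,bv,bx,by,bz,fh,fl,fp,fv,fx,fy,fz,hp,hv,hx,hy,hz,lp,lv,lx,ly,lz,px,py,pz,vx,vy,vz,xy,xz,yz
∂2: piv[abf,abh,abp,abv,aby,abz,afh,afl,afp,afv,afz,ahp,ahv,ahz,alv,aly,alz,apy,apz,avz,ayz,bfl,blx,fhy,fpx,fxz,hvx,lpy,pxy,vxy] rk=30  ker:bfh,bfp,bfv,bfz,bhp,bhv,bhz,blz,bpy,bpz,byz,fhp,fhv,fhz,flv,flz,fpz,fvz,hpz,lpz,lvz,lyz
∂3: piv[abfh,abhv,abpy,afhv,aflv,afvz,alyz,bfhp,bfhv,bfhz,bflz,bfpz,bhpz] rk=13  ker:fhpz
∂2c = 0
c vs im∂3: residual ≠ 0 ⇒ not boundary

cycle:yes boundary:no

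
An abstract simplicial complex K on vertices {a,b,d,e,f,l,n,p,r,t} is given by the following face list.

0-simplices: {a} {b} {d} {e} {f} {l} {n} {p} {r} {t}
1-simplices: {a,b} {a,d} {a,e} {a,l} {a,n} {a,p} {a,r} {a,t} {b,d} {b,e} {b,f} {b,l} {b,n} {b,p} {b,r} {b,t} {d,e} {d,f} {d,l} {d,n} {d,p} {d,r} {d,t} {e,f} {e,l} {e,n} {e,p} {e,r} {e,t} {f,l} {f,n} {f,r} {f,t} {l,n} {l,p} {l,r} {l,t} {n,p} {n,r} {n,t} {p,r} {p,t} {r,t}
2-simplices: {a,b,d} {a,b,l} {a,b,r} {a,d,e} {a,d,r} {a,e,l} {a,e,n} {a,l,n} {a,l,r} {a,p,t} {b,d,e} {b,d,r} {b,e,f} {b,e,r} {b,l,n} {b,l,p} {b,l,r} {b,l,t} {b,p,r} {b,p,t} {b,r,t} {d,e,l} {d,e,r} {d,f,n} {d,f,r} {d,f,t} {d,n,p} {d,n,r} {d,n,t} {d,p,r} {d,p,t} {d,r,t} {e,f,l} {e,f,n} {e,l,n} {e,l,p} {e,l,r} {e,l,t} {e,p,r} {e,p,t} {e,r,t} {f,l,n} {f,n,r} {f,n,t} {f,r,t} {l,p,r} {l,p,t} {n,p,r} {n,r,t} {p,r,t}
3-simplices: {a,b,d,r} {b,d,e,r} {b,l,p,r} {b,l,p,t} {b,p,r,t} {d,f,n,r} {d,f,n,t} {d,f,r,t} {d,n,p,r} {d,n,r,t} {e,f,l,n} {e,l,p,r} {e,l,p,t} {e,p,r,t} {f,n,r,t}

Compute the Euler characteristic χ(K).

n_0=10 n_1=43 n_2=50 n_3=15
χ=+10−43+50−15=2

χ(K)=2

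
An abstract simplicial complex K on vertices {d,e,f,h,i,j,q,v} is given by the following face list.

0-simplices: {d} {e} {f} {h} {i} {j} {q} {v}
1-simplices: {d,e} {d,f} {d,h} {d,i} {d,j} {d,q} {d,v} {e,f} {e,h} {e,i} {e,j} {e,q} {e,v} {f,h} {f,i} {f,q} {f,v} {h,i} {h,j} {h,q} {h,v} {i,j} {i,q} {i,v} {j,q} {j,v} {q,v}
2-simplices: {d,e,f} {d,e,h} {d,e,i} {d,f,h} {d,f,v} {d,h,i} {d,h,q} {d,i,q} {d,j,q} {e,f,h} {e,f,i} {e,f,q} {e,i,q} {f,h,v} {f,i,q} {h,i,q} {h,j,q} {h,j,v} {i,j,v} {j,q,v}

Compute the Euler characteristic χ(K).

χ(K)=1

n_0=8 n_1=27 n_2=20
χ=+8−27+20=1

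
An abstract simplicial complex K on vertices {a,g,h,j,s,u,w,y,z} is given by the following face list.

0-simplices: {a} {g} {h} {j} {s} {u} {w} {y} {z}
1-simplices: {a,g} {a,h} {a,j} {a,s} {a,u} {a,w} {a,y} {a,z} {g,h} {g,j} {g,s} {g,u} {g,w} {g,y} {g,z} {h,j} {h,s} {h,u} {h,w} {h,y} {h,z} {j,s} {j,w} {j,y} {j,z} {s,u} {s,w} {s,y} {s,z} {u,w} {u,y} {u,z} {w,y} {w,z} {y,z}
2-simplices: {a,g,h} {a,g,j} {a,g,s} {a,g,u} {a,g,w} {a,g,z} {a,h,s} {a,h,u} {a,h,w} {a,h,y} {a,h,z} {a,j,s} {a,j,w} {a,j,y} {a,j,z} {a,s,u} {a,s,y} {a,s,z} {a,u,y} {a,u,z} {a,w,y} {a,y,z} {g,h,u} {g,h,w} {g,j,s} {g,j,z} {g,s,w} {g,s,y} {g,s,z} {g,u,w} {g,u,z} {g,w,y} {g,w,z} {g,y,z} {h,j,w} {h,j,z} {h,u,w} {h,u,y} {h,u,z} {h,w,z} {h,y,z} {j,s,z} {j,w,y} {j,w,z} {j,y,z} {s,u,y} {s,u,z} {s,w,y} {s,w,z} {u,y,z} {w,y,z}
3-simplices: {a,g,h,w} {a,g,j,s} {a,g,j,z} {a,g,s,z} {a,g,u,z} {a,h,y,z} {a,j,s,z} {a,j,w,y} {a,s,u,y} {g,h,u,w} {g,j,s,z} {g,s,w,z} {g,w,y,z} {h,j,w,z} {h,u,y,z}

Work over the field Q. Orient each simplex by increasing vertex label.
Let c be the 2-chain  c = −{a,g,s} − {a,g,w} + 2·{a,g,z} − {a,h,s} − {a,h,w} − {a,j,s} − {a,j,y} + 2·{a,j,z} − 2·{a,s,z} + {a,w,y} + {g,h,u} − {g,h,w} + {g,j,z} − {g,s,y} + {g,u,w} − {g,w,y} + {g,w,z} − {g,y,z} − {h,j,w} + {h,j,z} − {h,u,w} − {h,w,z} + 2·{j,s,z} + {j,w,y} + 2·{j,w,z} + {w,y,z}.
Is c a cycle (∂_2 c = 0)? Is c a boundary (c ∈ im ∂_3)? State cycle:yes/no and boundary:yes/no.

cycle:no boundary:no

n_0=9 n_1=35 n_2=51 n_3=15  [Q]
∂1: piv[ag,ah,aj,as,au,aw,ay,az] rk=8  ker:gh,gj,gs,gu,gw,gy,gz,hj,hs,hu,hw,hy,hz,js,jw,jy,jz,su,sw,sy,sz,uw,uy,uz,wy,wz,yz
∂2: piv[agh,agj,ags,agu,agw,agz,ahs,ahu,ahw,ahy,ahz,ajs,ajw,ajy,ajz,asu,asy,asz,auy,auz,awy,ayz,gsw,gsy,guw,gwz,hjw] rk=27  ker:ghu,ghw,gjs,gjz,gsz,guz,gwy,gyz,hjz,huw,huy,huz,hwz,hyz,jsz,jwy,jwz,jyz,suy,suz,swy,swz,uyz,wyz
∂3: piv[aghw,agjs,agjz,agsz,aguz,ahyz,ajsz,ajwy,asuy,ghuw,gswz,gwyz,hjwz,huyz] rk=14  ker:gjsz
∂2c = −2·{a,h} + {a,s} + 3·{a,w} − 2·{a,z} + {g,j} − 2·{g,s} − {g,w} + {g,y} + {g,z} − {h,s} − {h,w} + {j,s} + 2·{j,w} − 2·{j,y} − {s,y} + 2·{w,y} + {w,z}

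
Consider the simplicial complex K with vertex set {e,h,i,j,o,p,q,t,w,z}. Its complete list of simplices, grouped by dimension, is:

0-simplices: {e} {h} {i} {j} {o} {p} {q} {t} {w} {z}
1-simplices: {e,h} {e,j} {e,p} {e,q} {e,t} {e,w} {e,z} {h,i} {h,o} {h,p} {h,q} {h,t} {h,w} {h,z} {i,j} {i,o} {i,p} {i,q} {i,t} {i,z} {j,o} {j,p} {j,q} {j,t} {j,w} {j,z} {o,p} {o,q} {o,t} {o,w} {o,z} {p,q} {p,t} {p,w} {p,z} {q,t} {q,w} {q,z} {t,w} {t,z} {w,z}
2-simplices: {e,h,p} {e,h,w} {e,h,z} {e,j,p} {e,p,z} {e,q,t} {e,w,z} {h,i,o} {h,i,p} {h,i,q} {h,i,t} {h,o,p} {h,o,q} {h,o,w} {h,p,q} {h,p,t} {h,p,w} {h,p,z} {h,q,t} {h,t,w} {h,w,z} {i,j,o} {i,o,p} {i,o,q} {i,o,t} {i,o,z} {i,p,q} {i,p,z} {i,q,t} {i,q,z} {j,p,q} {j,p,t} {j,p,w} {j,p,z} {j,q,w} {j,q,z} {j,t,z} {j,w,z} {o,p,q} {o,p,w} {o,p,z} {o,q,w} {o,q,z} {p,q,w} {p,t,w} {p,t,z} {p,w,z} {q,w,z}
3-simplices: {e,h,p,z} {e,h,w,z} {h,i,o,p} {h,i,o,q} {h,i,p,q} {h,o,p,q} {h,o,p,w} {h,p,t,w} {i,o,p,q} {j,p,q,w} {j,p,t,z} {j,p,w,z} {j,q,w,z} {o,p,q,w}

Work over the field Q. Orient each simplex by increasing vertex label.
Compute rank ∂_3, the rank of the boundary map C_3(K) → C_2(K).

rank∂_3=13

n_0=10 n_1=41 n_2=48 n_3=14  [Q]
∂1: piv[eh,ej,ep,eq,et,ew,ez,hi,ho] rk=9  ker:hp,hq,ht,hw,hz,ij,io,ip,iq,it,iz,jo,jp,jq,jt,jw,jz,op,oq,ot,ow,oz,pq,pt,pw,pz,qt,qw,qz,tw,tz,wz
∂2: piv[ehp,ehw,ehz,ejp,epz,eqt,ewz,hio,hip,hiq,hit,hop,hoq,how,hpq,hpt,hpw,hqt,htw,ijo,iot,ioz,ipz,iqz,jpq,jpt,jpw,jpz,jqw,jtz] rk=30  ker:hpz,hwz,iop,ioq,ipq,iqt,jqz,jwz,opq,opw,opz,oqw,oqz,pqw,ptw,ptz,pwz,qwz
∂3: piv[ehpz,ehwz,hiop,hioq,hipq,hopq,hopw,hptw,jpqw,jptz,jpwz,jqwz,opqw] rk=13  ker:iopq
rk∂_3=13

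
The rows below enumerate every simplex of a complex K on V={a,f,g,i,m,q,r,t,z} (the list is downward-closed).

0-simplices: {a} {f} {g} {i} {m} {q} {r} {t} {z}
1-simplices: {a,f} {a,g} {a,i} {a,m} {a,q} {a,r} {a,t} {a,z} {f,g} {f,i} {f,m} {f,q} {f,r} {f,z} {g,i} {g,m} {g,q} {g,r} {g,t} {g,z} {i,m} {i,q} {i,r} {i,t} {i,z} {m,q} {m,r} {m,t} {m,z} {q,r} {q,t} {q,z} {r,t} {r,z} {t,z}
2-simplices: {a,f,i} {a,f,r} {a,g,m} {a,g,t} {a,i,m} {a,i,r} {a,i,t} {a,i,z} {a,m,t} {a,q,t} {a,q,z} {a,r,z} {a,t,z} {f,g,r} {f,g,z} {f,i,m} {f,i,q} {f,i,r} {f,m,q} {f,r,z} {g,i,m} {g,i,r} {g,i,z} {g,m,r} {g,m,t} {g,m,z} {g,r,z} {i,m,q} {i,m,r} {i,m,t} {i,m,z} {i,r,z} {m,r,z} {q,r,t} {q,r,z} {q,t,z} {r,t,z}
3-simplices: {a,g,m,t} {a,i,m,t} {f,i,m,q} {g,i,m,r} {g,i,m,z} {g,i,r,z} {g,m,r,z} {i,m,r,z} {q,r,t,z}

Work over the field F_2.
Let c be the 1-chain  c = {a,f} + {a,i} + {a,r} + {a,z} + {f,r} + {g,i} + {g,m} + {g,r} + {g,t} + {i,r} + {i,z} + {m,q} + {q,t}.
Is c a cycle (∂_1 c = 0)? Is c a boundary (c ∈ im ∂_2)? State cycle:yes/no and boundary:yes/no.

n_0=9 n_1=35 n_2=37 n_3=9  [Z2]
∂1: piv[af,ag,ai,am,aq,ar,at,az] rk=8  ker:fg,fi,fm,fq,fr,fz,gi,gm,gq,gr,gt,gz,im,iq,ir,it,iz,mq,mr,mt,mz,qr,qt,qz,rt,rz,tz
∂2: piv[afi,afr,agm,agt,aim,air,ait,aiz,amt,aqt,aqz,arz,atz,fgr,fgz,fim,fiq,fmq,frz,gim,gir,gmr,gmz,qrt,qrz] rk=25  ker:fir,giz,gmt,grz,imq,imr,imt,imz,irz,mrz,qtz,rtz
∂3: piv[agmt,aimt,fimq,gimr,gimz,girz,gmrz,qrtz] rk=8  ker:imrz
∂1c = 0
c vs im∂2: residual ≠ 0 ⇒ not boundary

cycle:yes boundary:no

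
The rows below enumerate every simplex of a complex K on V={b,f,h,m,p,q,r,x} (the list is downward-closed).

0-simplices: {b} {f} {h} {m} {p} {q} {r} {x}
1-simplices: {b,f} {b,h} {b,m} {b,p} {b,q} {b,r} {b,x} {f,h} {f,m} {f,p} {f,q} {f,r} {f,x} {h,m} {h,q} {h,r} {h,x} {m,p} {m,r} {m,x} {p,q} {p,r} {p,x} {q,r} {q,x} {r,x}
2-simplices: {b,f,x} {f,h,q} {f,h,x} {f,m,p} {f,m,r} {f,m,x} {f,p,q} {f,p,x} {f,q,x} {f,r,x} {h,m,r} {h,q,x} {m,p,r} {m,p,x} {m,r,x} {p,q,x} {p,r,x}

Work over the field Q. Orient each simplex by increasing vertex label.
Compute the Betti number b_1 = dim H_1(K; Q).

b_1=7

n_0=8 n_1=26 n_2=17  [Q]
∂1: piv[bf,bh,bm,bp,bq,br,bx] rk=7  ker:fh,fm,fp,fq,fr,fx,hm,hq,hr,hx,mp,mr,mx,pq,pr,px,qr,qx,rx
∂2: piv[bfx,fhq,fhx,fmp,fmr,fmx,fpq,fpx,fqx,frx,hmr,mpr] rk=12  ker:hqx,mpx,mrx,pqx,prx
b_1=(26−7)−12=7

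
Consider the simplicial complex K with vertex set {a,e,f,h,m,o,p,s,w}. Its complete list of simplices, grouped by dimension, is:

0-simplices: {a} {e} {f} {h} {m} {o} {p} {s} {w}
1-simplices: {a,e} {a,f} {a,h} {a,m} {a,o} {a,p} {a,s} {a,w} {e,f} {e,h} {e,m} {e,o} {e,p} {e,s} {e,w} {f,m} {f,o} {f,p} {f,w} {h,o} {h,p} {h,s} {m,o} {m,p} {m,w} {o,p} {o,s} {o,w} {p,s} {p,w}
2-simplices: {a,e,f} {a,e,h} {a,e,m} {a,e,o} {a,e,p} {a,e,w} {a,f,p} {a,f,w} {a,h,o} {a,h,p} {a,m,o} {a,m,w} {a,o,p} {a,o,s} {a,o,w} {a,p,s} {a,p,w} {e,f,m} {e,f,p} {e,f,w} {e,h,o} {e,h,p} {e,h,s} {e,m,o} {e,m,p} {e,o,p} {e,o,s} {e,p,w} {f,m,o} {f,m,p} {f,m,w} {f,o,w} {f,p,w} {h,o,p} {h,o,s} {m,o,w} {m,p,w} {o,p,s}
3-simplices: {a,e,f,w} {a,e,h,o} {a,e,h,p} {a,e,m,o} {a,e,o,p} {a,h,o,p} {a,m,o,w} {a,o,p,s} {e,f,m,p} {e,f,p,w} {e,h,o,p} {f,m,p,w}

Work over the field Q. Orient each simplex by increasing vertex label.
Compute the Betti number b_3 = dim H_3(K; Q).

b_3=1

n_0=9 n_1=30 n_2=38 n_3=12  [Q]
∂1: piv[ae,af,ah,am,ao,ap,as,aw] rk=8  ker:ef,eh,em,eo,ep,es,ew,fm,fo,fp,fw,ho,hp,hs,mo,mp,mw,op,os,ow,ps,pw
∂2: piv[aef,aeh,aem,aeo,aep,aew,afp,afw,aho,ahp,amo,amw,aop,aos,aow,aps,apw,efm,ehs,emp,eos,fmo] rk=22  ker:efp,efw,eho,ehp,emo,eop,epw,fmp,fmw,fow,fpw,hop,hos,mow,mpw,ops
∂3: piv[aefw,aeho,aehp,aemo,aeop,ahop,amow,aops,efmp,efpw,fmpw] rk=11  ker:ehop
b_3=(12−11)−0=1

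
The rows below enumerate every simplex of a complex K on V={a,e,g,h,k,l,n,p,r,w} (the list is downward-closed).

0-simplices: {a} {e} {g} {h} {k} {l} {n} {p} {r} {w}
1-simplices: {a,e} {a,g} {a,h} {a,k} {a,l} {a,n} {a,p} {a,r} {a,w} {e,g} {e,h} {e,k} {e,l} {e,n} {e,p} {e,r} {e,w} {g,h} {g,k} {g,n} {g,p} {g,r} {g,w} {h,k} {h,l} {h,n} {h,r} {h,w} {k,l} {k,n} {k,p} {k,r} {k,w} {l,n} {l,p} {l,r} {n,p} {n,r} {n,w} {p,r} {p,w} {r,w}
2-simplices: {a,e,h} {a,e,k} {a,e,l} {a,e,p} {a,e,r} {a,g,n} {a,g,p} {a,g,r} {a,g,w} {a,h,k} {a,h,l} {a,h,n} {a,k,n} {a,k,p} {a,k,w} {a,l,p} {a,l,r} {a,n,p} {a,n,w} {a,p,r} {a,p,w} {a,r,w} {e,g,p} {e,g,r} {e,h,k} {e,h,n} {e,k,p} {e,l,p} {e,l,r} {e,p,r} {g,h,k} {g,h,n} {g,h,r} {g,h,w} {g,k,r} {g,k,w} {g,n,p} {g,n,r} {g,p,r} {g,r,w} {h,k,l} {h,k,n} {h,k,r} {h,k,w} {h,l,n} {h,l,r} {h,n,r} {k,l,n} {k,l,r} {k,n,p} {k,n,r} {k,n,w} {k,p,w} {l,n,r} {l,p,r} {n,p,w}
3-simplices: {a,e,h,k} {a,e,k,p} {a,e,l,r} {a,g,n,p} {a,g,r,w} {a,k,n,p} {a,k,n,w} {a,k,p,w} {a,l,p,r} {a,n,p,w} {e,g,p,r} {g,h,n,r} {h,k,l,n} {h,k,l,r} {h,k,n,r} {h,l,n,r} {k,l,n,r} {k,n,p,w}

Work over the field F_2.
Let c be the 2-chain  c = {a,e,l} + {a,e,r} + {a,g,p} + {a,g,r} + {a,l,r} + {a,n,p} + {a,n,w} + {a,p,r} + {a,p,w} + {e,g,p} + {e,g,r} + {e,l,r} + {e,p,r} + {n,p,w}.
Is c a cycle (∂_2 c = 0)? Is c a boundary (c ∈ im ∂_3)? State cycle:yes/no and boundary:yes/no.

n_0=10 n_1=42 n_2=56 n_3=18  [Z2]
∂1: piv[ae,ag,ah,ak,al,an,ap,ar,aw] rk=9  ker:eg,eh,ek,el,en,ep,er,ew,gh,gk,gn,gp,gr,gw,hk,hl,hn,hr,hw,kl,kn,kp,kr,kw,ln,lp,lr,np,nr,nw,pr,pw,rw
∂2: piv[aeh,aek,ael,aep,aer,agn,agp,agr,agw,ahk,ahl,ahn,akn,akp,akw,alp,alr,anp,anw,apr,apw,arw,egp,ehn,ghk,ghn,ghr,ghw,gkr,gnr,hkl,hln] rk=32  ker:egr,ehk,ekp,elp,elr,epr,gkw,gnp,gpr,grw,hkn,hkr,hkw,hlr,hnr,kln,klr,knp,knr,knw,kpw,lnr,lpr,npw
∂3: piv[aehk,aekp,aelr,agnp,agrw,aknp,aknw,akpw,alpr,anpw,egpr,ghnr,hkln,hklr,hknr,hlnr] rk=16  ker:klnr,knpw
∂2c = 0
c vs im∂3: residual ≠ 0 ⇒ not boundary

cycle:yes boundary:no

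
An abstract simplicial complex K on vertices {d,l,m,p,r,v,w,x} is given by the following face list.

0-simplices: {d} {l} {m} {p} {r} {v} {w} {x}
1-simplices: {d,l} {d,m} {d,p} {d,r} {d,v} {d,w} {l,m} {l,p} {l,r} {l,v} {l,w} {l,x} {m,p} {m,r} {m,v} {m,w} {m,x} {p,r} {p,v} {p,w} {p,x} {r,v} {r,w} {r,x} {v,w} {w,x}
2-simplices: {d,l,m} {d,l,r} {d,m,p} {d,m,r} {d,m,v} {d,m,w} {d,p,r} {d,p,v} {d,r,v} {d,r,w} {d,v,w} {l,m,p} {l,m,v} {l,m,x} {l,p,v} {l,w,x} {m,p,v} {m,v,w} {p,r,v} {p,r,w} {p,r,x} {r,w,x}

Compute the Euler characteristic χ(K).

χ(K)=4

n_0=8 n_1=26 n_2=22
χ=+8−26+22=4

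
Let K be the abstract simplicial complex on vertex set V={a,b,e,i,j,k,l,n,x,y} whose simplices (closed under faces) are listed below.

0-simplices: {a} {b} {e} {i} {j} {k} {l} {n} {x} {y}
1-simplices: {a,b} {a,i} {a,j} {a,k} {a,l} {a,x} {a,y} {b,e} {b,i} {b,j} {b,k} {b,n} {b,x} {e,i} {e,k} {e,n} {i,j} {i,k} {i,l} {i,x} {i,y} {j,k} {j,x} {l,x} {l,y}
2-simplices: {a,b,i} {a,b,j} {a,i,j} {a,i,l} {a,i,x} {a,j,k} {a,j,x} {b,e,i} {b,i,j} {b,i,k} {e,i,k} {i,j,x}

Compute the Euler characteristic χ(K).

χ(K)=-3

n_0=10 n_1=25 n_2=12
χ=+10−25+12=-3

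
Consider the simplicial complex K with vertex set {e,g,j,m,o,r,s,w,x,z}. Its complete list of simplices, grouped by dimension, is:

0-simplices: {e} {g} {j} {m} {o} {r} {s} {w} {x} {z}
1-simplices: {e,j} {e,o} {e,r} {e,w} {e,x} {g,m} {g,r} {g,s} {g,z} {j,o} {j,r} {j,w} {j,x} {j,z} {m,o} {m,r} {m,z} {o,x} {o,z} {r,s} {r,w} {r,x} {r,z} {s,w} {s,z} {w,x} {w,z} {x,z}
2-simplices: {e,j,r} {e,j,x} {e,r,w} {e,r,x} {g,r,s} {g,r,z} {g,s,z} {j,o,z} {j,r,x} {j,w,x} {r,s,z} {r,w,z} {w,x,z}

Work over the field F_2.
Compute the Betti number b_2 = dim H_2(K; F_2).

b_2=2

n_0=10 n_1=28 n_2=13  [Z2]
∂1: piv[ej,eo,er,ew,ex,gm,gr,gs,gz] rk=9  ker:jo,jr,jw,jx,jz,mo,mr,mz,ox,oz,rs,rw,rx,rz,sw,sz,wx,wz,xz
∂2: piv[ejr,ejx,erw,erx,grs,grz,gsz,joz,jwx,rwz,wxz] rk=11  ker:jrx,rsz
b_2=(13−11)−0=2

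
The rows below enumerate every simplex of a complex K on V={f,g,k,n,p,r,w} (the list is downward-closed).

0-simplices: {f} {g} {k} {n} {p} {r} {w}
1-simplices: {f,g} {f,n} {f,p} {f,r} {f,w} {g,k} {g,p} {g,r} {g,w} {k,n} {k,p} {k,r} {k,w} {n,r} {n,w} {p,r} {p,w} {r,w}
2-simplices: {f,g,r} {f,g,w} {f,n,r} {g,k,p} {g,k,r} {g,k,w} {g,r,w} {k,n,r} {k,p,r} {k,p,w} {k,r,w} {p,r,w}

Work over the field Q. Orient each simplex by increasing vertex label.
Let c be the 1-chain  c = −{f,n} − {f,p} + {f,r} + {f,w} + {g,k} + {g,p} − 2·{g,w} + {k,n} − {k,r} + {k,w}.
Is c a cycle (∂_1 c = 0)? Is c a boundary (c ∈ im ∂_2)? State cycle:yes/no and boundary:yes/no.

cycle:yes boundary:no

n_0=7 n_1=18 n_2=12  [Q]
∂1: piv[fg,fn,fp,fr,fw,gk] rk=6  ker:gp,gr,gw,kn,kp,kr,kw,nr,nw,pr,pw,rw
∂2: piv[fgr,fgw,fnr,gkp,gkr,gkw,grw,knr,kpr,kpw] rk=10  ker:krw,prw
∂1c = 0
c vs im∂2: residual ≠ 0 ⇒ not boundary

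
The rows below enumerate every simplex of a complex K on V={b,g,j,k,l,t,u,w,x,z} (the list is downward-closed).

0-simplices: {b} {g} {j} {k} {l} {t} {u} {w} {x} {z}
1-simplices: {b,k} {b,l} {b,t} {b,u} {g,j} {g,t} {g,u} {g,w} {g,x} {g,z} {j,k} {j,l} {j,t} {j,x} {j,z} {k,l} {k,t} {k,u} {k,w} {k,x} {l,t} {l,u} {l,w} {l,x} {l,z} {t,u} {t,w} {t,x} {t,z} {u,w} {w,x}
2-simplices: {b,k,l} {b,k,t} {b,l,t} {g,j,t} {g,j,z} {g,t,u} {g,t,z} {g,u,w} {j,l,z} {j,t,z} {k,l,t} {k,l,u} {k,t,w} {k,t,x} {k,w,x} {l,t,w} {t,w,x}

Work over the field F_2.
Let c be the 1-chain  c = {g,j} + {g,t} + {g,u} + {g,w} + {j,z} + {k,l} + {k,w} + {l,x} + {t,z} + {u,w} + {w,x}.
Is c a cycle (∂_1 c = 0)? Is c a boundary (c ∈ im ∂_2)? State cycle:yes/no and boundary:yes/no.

cycle:yes boundary:no

n_0=10 n_1=31 n_2=17  [Z2]
∂1: piv[bk,bl,bt,bu,gj,gt,gw,gx,gz] rk=9  ker:gu,jk,jl,jt,jx,jz,kl,kt,ku,kw,kx,lt,lu,lw,lx,lz,tu,tw,tx,tz,uw,wx
∂2: piv[bkl,bkt,blt,gjt,gjz,gtu,gtz,guw,jlz,klu,ktw,ktx,kwx,ltw] rk=14  ker:jtz,klt,twx
∂1c = 0
c vs im∂2: residual ≠ 0 ⇒ not boundary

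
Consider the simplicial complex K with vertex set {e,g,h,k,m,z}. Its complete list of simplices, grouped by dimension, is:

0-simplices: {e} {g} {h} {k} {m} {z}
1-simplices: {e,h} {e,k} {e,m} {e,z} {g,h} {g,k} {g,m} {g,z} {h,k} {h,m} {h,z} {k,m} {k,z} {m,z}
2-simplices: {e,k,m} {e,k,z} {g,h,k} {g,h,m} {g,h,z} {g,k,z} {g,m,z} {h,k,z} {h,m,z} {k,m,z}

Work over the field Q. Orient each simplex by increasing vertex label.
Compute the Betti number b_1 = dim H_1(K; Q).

n_0=6 n_1=14 n_2=10  [Q]
∂1: piv[eh,ek,em,ez,gh] rk=5  ker:gk,gm,gz,hk,hm,hz,km,kz,mz
∂2: piv[ekm,ekz,ghk,ghm,ghz,gkz,gmz,kmz] rk=8  ker:hkz,hmz
b_1=(14−5)−8=1

b_1=1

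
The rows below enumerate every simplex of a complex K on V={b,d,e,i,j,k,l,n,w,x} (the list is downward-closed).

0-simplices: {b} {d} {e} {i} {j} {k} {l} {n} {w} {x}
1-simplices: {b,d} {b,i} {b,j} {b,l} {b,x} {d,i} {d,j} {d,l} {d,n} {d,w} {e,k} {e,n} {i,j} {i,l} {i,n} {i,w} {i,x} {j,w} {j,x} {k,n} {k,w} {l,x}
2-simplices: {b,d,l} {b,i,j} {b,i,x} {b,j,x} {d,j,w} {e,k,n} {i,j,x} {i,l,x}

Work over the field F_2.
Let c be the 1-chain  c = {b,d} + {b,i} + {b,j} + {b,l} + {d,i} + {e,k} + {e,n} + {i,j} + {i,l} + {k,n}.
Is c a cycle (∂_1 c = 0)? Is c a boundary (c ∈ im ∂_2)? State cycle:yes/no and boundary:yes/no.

cycle:yes boundary:no

n_0=10 n_1=22 n_2=8  [Z2]
∂1: piv[bd,bi,bj,bl,bx,dn,dw,ek,en] rk=9  ker:di,dj,dl,ij,il,in,iw,ix,jw,jx,kn,kw,lx
∂2: piv[bdl,bij,bix,bjx,djw,ekn,ilx] rk=7  ker:ijx
∂1c = 0
c vs im∂2: residual ≠ 0 ⇒ not boundary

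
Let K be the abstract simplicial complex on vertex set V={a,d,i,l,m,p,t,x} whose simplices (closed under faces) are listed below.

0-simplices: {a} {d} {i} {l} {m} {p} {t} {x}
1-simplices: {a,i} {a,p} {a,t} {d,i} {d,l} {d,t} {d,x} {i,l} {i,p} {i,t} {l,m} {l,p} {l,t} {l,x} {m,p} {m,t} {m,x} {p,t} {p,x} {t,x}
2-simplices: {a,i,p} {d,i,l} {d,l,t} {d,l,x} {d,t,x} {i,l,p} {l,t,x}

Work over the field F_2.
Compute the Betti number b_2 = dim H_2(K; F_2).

b_2=1

n_0=8 n_1=20 n_2=7  [Z2]
∂1: piv[ai,ap,at,di,dl,dx,lm] rk=7  ker:dt,il,ip,it,lp,lt,lx,mp,mt,mx,pt,px,tx
∂2: piv[aip,dil,dlt,dlx,dtx,ilp] rk=6  ker:ltx
b_2=(7−6)−0=1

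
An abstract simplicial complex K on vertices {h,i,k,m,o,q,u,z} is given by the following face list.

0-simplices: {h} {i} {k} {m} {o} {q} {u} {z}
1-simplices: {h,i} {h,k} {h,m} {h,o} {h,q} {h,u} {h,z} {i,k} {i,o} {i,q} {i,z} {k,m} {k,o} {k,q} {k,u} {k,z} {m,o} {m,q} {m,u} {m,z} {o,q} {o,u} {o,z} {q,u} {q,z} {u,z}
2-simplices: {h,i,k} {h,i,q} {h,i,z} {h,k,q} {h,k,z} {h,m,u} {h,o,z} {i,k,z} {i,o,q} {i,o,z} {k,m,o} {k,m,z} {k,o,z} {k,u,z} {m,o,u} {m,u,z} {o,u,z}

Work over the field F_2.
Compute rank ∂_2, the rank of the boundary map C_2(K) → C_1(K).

rank∂_2=15

n_0=8 n_1=26 n_2=17  [Z2]
∂1: piv[hi,hk,hm,ho,hq,hu,hz] rk=7  ker:ik,io,iq,iz,km,ko,kq,ku,kz,mo,mq,mu,mz,oq,ou,oz,qu,qz,uz
∂2: piv[hik,hiq,hiz,hkq,hkz,hmu,hoz,ioq,ioz,kmo,kmz,koz,kuz,mou,muz] rk=15  ker:ikz,ouz
rk∂_2=15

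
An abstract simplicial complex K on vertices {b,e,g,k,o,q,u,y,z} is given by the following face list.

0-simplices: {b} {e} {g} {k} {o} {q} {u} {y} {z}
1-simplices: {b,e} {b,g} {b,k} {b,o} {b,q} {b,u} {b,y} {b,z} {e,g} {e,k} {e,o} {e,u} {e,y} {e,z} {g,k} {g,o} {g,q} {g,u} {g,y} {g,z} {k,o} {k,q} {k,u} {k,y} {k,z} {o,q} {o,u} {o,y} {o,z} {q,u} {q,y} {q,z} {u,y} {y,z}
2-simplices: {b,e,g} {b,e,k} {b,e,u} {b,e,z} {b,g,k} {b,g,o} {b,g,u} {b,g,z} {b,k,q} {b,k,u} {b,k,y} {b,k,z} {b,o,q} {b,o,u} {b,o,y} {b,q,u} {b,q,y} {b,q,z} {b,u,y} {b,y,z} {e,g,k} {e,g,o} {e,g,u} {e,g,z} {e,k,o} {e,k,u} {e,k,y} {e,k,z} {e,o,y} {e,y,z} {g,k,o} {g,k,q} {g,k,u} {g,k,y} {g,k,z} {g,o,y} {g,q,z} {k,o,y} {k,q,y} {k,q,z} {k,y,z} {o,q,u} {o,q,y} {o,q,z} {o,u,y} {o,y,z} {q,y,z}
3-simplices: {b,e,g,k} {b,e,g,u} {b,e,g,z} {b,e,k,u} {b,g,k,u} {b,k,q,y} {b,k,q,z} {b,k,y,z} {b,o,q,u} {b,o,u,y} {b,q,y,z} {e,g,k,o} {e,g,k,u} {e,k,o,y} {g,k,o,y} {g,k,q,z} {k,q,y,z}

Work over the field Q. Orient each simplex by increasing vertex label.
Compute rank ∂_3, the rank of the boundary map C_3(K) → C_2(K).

n_0=9 n_1=34 n_2=47 n_3=17  [Q]
∂1: piv[be,bg,bk,bo,bq,bu,by,bz] rk=8  ker:eg,ek,eo,eu,ey,ez,gk,go,gq,gu,gy,gz,ko,kq,ku,ky,kz,oq,ou,oy,oz,qu,qy,qz,uy,yz
∂2: piv[beg,bek,beu,bez,bgk,bgo,bgu,bgz,bkq,bku,bky,bkz,boq,bou,boy,bqu,bqy,bqz,buy,byz,ego,eko,eky,gkq,gky,oqz] rk=26  ker:egk,egu,egz,eku,ekz,eoy,eyz,gko,gku,gkz,goy,gqz,koy,kqy,kqz,kyz,oqu,oqy,ouy,oyz,qyz
∂3: piv[begk,begu,begz,beku,bgku,bkqy,bkqz,bkyz,boqu,bouy,bqyz,egko,ekoy,gkoy,gkqz] rk=15  ker:egku,kqyz
rk∂_3=15

rank∂_3=15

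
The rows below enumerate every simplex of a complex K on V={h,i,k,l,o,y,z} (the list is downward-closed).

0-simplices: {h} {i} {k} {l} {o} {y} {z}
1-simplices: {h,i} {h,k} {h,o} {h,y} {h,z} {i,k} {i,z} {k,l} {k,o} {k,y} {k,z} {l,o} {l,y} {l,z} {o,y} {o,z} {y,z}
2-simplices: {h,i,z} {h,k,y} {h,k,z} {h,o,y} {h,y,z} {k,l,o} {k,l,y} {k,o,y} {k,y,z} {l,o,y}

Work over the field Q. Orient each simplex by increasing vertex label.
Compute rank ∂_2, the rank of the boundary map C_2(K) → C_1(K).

n_0=7 n_1=17 n_2=10  [Q]
∂1: piv[hi,hk,ho,hy,hz,kl] rk=6  ker:ik,iz,ko,ky,kz,lo,ly,lz,oy,oz,yz
∂2: piv[hiz,hky,hkz,hoy,hyz,klo,kly,koy] rk=8  ker:kyz,loy
rk∂_2=8

rank∂_2=8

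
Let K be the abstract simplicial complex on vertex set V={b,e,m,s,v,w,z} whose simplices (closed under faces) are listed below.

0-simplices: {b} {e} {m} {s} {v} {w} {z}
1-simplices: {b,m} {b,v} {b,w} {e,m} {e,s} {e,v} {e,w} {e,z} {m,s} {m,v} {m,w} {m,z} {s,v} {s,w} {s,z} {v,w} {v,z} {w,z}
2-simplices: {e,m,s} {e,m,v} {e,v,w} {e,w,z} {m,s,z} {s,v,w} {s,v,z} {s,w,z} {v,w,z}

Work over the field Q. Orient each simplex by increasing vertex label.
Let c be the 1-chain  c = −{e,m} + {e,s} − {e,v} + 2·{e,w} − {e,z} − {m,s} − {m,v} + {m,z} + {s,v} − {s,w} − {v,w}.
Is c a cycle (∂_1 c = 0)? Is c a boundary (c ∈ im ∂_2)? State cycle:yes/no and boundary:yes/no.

n_0=7 n_1=18 n_2=9  [Q]
∂1: piv[bm,bv,bw,em,es,ez] rk=6  ker:ev,ew,ms,mv,mw,mz,sv,sw,sz,vw,vz,wz
∂2: piv[ems,emv,evw,ewz,msz,svw,svz,swz] rk=8  ker:vwz
∂1c = 0
c vs im∂2: residual ≠ 0 ⇒ not boundary

cycle:yes boundary:no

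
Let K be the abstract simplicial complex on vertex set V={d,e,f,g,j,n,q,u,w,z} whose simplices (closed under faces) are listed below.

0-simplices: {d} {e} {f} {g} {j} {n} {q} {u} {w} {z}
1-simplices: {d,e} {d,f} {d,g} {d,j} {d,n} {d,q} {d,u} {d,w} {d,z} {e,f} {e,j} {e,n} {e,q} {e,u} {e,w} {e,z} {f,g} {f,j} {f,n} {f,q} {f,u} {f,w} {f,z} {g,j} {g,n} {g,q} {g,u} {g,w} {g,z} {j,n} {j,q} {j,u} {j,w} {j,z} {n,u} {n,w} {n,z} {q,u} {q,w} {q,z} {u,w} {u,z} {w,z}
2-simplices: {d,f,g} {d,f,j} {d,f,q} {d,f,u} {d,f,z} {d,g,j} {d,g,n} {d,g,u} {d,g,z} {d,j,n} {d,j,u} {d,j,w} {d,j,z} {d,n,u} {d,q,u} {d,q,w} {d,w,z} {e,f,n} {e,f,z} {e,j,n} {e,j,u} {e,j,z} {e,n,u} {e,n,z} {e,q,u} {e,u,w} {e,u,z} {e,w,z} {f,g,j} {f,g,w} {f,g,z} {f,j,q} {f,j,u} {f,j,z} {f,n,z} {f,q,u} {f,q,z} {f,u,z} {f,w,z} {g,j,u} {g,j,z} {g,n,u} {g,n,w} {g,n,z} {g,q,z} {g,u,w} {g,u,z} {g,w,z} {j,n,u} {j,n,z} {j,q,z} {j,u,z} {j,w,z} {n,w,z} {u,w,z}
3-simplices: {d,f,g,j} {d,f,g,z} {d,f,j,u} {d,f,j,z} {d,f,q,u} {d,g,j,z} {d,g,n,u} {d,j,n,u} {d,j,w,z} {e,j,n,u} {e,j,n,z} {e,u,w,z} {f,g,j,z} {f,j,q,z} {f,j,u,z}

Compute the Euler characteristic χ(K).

χ(K)=7

n_0=10 n_1=43 n_2=55 n_3=15
χ=+10−43+55−15=7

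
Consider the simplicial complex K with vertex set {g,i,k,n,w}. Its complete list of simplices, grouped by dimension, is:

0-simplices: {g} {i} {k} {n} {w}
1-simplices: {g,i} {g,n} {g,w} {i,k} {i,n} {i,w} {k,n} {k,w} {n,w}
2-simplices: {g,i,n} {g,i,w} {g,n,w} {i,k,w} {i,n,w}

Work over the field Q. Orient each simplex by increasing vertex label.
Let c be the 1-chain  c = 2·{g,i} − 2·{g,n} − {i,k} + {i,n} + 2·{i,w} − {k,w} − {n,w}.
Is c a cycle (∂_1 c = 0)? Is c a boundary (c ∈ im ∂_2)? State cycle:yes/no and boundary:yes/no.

n_0=5 n_1=9 n_2=5  [Q]
∂1: piv[gi,gn,gw,ik] rk=4  ker:in,iw,kn,kw,nw
∂2: piv[gin,giw,gnw,ikw] rk=4  ker:inw
∂1c = 0
c vs im∂2: reduces to 0 ⇒ boundary

cycle:yes boundary:yes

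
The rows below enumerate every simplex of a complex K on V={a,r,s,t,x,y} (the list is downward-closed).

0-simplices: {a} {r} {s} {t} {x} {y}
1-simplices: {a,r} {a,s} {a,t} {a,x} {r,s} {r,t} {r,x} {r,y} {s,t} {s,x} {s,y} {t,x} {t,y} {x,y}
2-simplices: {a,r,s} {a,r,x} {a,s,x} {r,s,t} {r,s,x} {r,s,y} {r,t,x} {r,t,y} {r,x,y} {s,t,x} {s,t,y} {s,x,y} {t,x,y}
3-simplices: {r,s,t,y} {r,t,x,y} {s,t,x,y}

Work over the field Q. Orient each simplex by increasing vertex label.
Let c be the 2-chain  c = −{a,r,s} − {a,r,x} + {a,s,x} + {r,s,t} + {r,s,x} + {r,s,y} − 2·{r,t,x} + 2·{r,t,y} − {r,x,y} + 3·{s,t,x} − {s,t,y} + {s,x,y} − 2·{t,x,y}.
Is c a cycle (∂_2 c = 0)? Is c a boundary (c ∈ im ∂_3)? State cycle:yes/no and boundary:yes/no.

cycle:no boundary:no

n_0=6 n_1=14 n_2=13 n_3=3  [Q]
∂1: piv[ar,as,at,ax,ry] rk=5  ker:rs,rt,rx,st,sx,sy,tx,ty,xy
∂2: piv[ars,arx,asx,rst,rsy,rtx,rty,rxy] rk=8  ker:rsx,stx,sty,sxy,txy
∂3: piv[rsty,rtxy,stxy] rk=3
∂2c = −2·{a,r} + 2·{a,s} + 2·{r,s} − {r,t} − {r,x} − 2·{r,y} + 3·{s,t} + {s,y} − {t,x} + 3·{t,y} − 2·{x,y}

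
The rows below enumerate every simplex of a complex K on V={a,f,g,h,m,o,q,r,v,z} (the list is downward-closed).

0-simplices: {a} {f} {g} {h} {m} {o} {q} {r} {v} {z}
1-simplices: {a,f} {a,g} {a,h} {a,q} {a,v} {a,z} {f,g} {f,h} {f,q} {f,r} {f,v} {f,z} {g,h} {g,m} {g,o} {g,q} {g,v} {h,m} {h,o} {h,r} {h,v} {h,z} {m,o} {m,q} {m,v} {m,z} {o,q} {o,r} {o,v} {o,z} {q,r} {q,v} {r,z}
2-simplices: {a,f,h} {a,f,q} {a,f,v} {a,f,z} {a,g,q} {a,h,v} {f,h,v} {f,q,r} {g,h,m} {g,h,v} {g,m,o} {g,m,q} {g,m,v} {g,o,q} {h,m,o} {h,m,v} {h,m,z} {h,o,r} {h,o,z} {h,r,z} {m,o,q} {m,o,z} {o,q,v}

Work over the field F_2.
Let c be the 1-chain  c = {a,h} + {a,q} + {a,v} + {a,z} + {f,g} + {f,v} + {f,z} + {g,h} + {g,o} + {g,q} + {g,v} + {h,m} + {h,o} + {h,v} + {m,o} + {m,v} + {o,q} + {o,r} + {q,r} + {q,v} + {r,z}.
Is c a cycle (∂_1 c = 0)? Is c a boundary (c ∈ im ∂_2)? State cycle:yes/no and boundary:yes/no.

n_0=10 n_1=33 n_2=23  [Z2]
∂1: piv[af,ag,ah,aq,av,az,fr,gm,go] rk=9  ker:fg,fh,fq,fv,fz,gh,gq,gv,hm,ho,hr,hv,hz,mo,mq,mv,mz,oq,or,ov,oz,qr,qv,rz
∂2: piv[afh,afq,afv,afz,agq,ahv,fqr,ghm,ghv,gmo,gmq,gmv,goq,hmo,hmz,hor,hoz,hrz,oqv] rk=19  ker:fhv,hmv,moq,moz
∂1c = {f} + {g} + {h} + {m} + {o} + {q} + {r} + {z}

cycle:no boundary:no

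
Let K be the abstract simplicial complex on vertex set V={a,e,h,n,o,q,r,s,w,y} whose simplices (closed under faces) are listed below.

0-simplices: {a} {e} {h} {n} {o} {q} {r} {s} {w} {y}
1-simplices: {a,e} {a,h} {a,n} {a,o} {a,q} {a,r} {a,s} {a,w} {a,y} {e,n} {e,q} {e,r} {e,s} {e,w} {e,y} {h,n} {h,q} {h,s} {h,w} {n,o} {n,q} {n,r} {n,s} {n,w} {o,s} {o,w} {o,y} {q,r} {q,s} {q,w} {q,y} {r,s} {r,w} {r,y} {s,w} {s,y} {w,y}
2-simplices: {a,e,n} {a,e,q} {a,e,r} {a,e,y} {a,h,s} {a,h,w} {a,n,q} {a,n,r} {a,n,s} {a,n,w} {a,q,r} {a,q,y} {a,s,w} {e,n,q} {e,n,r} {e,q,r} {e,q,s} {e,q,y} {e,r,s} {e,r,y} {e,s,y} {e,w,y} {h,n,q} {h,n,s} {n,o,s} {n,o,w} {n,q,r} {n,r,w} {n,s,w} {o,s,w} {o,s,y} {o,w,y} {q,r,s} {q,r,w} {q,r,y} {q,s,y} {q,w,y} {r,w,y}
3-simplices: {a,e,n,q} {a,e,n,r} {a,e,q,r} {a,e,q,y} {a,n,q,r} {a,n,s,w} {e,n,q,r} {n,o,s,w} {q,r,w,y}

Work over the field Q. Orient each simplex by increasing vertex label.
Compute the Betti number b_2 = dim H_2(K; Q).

n_0=10 n_1=37 n_2=38 n_3=9  [Q]
∂1: piv[ae,ah,an,ao,aq,ar,as,aw,ay] rk=9  ker:en,eq,er,es,ew,ey,hn,hq,hs,hw,no,nq,nr,ns,nw,os,ow,oy,qr,qs,qw,qy,rs,rw,ry,sw,sy,wy
∂2: piv[aen,aeq,aer,aey,ahs,ahw,anq,anr,ans,anw,aqr,aqy,asw,eqs,ers,ery,esy,ewy,hnq,hns,nos,now,nrw,osy,owy,qrw,qwy] rk=27  ker:enq,enr,eqr,eqy,nqr,nsw,osw,qrs,qry,qsy,rwy
∂3: piv[aenq,aenr,aeqr,aeqy,anqr,answ,nosw,qrwy] rk=8  ker:enqr
b_2=(38−27)−8=3

b_2=3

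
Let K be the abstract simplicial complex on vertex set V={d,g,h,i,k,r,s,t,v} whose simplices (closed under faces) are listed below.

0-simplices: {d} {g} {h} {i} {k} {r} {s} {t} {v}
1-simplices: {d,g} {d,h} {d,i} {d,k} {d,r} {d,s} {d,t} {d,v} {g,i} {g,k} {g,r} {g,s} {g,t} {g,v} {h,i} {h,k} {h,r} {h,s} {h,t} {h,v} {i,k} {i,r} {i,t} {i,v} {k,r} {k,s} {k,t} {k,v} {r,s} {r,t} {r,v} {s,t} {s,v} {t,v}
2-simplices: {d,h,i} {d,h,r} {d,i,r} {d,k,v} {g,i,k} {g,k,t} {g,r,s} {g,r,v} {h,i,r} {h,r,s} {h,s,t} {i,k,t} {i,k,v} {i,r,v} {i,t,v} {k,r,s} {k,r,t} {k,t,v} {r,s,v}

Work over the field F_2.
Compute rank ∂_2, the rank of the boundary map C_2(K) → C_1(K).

rank∂_2=17

n_0=9 n_1=34 n_2=19  [Z2]
∂1: piv[dg,dh,di,dk,dr,ds,dt,dv] rk=8  ker:gi,gk,gr,gs,gt,gv,hi,hk,hr,hs,ht,hv,ik,ir,it,iv,kr,ks,kt,kv,rs,rt,rv,st,sv,tv
∂2: piv[dhi,dhr,dir,dkv,gik,gkt,grs,grv,hrs,hst,ikt,ikv,irv,itv,krs,krt,rsv] rk=17  ker:hir,ktv
rk∂_2=17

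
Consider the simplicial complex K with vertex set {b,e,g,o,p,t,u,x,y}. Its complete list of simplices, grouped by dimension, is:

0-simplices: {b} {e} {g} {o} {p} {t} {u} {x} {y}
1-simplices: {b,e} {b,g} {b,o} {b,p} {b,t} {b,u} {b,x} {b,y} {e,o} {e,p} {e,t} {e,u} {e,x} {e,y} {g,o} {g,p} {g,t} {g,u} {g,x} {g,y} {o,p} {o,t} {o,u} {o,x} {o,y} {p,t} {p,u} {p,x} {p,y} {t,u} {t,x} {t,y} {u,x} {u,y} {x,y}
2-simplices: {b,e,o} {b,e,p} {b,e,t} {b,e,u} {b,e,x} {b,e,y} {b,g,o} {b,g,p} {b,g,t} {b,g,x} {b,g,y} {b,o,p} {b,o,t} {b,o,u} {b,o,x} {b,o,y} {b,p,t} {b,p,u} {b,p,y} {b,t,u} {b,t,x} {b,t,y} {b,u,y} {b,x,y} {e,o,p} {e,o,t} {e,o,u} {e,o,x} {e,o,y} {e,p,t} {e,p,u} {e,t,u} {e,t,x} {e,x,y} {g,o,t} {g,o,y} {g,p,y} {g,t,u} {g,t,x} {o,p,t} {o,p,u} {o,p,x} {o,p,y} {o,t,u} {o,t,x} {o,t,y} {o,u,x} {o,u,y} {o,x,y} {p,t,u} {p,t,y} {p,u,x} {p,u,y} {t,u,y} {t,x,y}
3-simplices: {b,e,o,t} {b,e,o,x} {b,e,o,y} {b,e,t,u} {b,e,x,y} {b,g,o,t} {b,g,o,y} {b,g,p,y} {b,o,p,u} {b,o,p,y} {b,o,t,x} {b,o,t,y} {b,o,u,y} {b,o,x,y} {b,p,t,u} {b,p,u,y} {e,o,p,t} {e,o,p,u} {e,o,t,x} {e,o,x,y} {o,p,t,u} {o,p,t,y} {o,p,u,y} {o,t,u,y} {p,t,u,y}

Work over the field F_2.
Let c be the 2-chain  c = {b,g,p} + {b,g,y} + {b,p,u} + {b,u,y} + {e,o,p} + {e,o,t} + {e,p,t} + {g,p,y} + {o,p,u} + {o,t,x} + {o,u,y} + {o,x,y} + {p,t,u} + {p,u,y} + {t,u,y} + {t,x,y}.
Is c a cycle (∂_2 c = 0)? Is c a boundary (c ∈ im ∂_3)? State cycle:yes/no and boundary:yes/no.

cycle:yes boundary:no

n_0=9 n_1=35 n_2=55 n_3=25  [Z2]
∂1: piv[be,bg,bo,bp,bt,bu,bx,by] rk=8  ker:eo,ep,et,eu,ex,ey,go,gp,gt,gu,gx,gy,op,ot,ou,ox,oy,pt,pu,px,py,tu,tx,ty,ux,uy,xy
∂2: piv[beo,bep,bet,beu,bex,bey,bgo,bgp,bgt,bgx,bgy,bop,bot,bou,box,boy,bpt,bpu,bpy,btu,btx,bty,buy,bxy,gtu,opx,oux] rk=27  ker:eop,eot,eou,eox,eoy,ept,epu,etu,etx,exy,got,goy,gpy,gtx,opt,opu,opy,otu,otx,oty,ouy,oxy,ptu,pty,pux,puy,tuy,txy
∂3: piv[beot,beox,beoy,betu,bexy,bgot,bgoy,bgpy,bopu,bopy,botx,boty,bouy,boxy,bptu,bpuy,eopt,eopu,eotx,optu,opty,otuy] rk=22  ker:eoxy,opuy,ptuy
∂2c = 0
c vs im∂3: residual ≠ 0 ⇒ not boundary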